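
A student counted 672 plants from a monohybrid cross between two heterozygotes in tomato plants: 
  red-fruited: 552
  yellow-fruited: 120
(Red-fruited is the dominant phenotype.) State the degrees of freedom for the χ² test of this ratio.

For a monohybrid cross between heterozygotes with complete dominance, the expected phenotypic ratio is 3:1.
A goodness-of-fit test with 2 phenotype classes has df = 2 − 1 = 1.

1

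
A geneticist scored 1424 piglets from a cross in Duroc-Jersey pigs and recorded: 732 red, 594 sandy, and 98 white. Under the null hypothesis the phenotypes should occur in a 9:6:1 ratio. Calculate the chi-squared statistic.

Expected counts for N = 1424 under a 9:6:1 ratio (total parts = 16):
  red: 1424 × 9/16 = 801
  sandy: 1424 × 6/16 = 534
  white: 1424 × 1/16 = 89
χ² = Σ (O − E)² / E
  red: (732 − 801)² / 801 = 5.9438
  sandy: (594 − 534)² / 534 = 6.7416
  white: (98 − 89)² / 89 = 0.9101
χ² = 5.9438 + 6.7416 + 0.9101 = 13.5955 ≈ 13.596

13.596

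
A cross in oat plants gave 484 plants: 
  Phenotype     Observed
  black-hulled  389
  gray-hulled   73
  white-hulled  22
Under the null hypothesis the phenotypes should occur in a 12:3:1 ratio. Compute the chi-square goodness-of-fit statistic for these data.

7.584

Under the 12:3:1 hypothesis (Σ ratio = 16, N = 484):
  black-hulled: 484 × 12/16 = 363
  gray-hulled: 484 × 3/16 = 90.75
  white-hulled: 484 × 1/16 = 30.25
χ² = Σ (O − E)² / E
  black-hulled: (389 − 363)² / 363 = 1.8623
  gray-hulled: (73 − 90.75)² / 90.75 = 3.4718
  white-hulled: (22 − 30.25)² / 30.25 = 2.2500
χ² = 1.8623 + 3.4718 + 2.2500 = 7.5841 ≈ 7.584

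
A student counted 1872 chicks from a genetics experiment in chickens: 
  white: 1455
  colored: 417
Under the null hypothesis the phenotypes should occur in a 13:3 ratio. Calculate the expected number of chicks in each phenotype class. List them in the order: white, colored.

1521, 351

Expected counts for N = 1872 under a 13:3 ratio (total parts = 16):
  white: 1872 × 13/16 = 1521
  colored: 1872 × 3/16 = 351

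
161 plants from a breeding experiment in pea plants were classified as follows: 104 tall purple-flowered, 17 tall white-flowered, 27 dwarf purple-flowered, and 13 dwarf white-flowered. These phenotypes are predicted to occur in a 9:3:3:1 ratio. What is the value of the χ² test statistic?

Expected counts for N = 161 under a 9:3:3:1 ratio (total parts = 16):
  tall purple-flowered: 161 × 9/16 = 90.5625
  tall white-flowered: 161 × 3/16 = 30.1875
  dwarf purple-flowered: 161 × 3/16 = 30.1875
  dwarf white-flowered: 161 × 1/16 = 10.0625
χ² = Σ (O − E)² / E
  tall purple-flowered: (104 − 90.5625)² / 90.5625 = 1.9938
  tall white-flowered: (17 − 30.1875)² / 30.1875 = 5.7610
  dwarf purple-flowered: (27 − 30.1875)² / 30.1875 = 0.3366
  dwarf white-flowered: (13 − 10.0625)² / 10.0625 = 0.8575
χ² = 1.9938 + 5.7610 + 0.3366 + 0.8575 = 8.9489 ≈ 8.949

8.949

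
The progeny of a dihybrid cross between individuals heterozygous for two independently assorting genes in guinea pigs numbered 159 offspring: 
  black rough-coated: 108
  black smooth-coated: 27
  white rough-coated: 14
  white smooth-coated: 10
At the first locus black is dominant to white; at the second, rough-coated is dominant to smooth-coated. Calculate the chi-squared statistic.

A dihybrid F₂ with independent assortment and complete dominance at both loci gives a 9:3:3:1 phenotypic ratio.
Under the 9:3:3:1 hypothesis (Σ ratio = 16, N = 159):
  black rough-coated: 159 × 9/16 = 89.4375
  black smooth-coated: 159 × 3/16 = 29.8125
  white rough-coated: 159 × 3/16 = 29.8125
  white smooth-coated: 159 × 1/16 = 9.9375
χ² = Σ (O − E)² / E
  black rough-coated: (108 − 89.4375)² / 89.4375 = 3.8526
  black smooth-coated: (27 − 29.8125)² / 29.8125 = 0.2653
  white rough-coated: (14 − 29.8125)² / 29.8125 = 8.3869
  white smooth-coated: (10 − 9.9375)² / 9.9375 = 0.0004
χ² = 3.8526 + 0.2653 + 8.3869 + 0.0004 = 12.5052 ≈ 12.505

12.505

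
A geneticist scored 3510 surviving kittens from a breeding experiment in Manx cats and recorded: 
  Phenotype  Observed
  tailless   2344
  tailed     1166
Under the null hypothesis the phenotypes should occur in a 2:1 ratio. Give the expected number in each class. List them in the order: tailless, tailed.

2340, 1170

The 2:1 ratio has 3 parts, so with N = 3510 the expected counts are:
  tailless: 3510 × 2/3 = 2340
  tailed: 3510 × 1/3 = 1170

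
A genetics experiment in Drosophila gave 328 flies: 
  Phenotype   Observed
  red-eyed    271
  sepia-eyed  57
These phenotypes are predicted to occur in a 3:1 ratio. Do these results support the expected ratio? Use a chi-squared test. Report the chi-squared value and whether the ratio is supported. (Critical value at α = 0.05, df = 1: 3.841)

10.163; not consistent

Total ratio parts = 4. Expected numbers out of 328:
  red-eyed: 328 × 3/4 = 246
  sepia-eyed: 328 × 1/4 = 82
χ² = Σ (O − E)² / E
  red-eyed: (271 − 246)² / 246 = 2.5407
  sepia-eyed: (57 − 82)² / 82 = 7.6220
χ² = 2.5407 + 7.6220 = 10.1627 ≈ 10.163
Degrees of freedom = 2 − 1 = 1; critical value at α = 0.05 is 3.841.
Since 10.163 > 3.841, we reject the null hypothesis — the data do not fit the 3:1 ratio.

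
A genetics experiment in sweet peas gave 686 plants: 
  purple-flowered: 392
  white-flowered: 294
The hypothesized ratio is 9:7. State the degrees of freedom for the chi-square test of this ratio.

A goodness-of-fit test with 2 phenotype classes has df = 2 − 1 = 1.

1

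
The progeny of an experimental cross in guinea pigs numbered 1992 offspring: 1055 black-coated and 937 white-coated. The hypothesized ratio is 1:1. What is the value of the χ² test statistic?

Under the 1:1 hypothesis (Σ ratio = 2, N = 1992):
  black-coated: 1992 × 1/2 = 996
  white-coated: 1992 × 1/2 = 996
χ² = Σ (O − E)² / E
  black-coated: (1055 − 996)² / 996 = 3.4950
  white-coated: (937 − 996)² / 996 = 3.4950
χ² = 3.4950 + 3.4950 = 6.990

6.990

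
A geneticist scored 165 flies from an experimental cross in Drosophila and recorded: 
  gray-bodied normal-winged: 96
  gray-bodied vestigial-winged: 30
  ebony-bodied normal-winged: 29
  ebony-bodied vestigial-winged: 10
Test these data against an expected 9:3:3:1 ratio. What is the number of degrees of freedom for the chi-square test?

3

A goodness-of-fit test with 4 phenotype classes has df = 4 − 1 = 3.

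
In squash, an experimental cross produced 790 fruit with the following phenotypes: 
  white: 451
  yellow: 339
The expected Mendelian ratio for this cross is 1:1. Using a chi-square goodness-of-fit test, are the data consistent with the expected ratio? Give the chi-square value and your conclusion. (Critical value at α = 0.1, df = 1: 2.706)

15.878; not consistent

Under the 1:1 hypothesis (Σ ratio = 2, N = 790):
  white: 790 × 1/2 = 395
  yellow: 790 × 1/2 = 395
χ² = Σ (O − E)² / E
  white: (451 − 395)² / 395 = 7.9392
  yellow: (339 − 395)² / 395 = 7.9392
χ² = 7.9392 + 7.9392 = 15.8784 ≈ 15.878
Degrees of freedom = 2 − 1 = 1; critical value at α = 0.1 is 2.706.
Since 15.878 > 2.706, we reject the null hypothesis — the data do not fit the 1:1 ratio.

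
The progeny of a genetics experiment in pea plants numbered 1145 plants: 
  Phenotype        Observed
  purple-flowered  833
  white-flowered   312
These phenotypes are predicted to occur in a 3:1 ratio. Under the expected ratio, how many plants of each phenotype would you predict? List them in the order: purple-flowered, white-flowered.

858.75, 286.25

Expected counts for N = 1145 under a 3:1 ratio (total parts = 4):
  purple-flowered: 1145 × 3/4 = 858.75
  white-flowered: 1145 × 1/4 = 286.25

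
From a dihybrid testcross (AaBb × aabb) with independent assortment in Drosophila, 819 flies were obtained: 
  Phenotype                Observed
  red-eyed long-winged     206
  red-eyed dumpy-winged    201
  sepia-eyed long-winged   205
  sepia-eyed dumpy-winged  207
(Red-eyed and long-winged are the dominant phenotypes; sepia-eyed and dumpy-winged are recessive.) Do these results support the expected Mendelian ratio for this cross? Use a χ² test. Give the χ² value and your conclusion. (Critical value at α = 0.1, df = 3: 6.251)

0.101; consistent

A dihybrid testcross with independent assortment gives a 1:1:1:1 ratio.
Expected counts for N = 819 under a 1:1:1:1 ratio (total parts = 4):
  red-eyed long-winged: 819 × 1/4 = 204.75
  red-eyed dumpy-winged: 819 × 1/4 = 204.75
  sepia-eyed long-winged: 819 × 1/4 = 204.75
  sepia-eyed dumpy-winged: 819 × 1/4 = 204.75
χ² = Σ (O − E)² / E
  red-eyed long-winged: (206 − 204.75)² / 204.75 = 0.0076
  red-eyed dumpy-winged: (201 − 204.75)² / 204.75 = 0.0687
  sepia-eyed long-winged: (205 − 204.75)² / 204.75 = 0.0003
  sepia-eyed dumpy-winged: (207 − 204.75)² / 204.75 = 0.0247
χ² = 0.0076 + 0.0687 + 0.0003 + 0.0247 = 0.1013 ≈ 0.101
Degrees of freedom = 4 − 1 = 3; critical value at α = 0.1 is 6.251.
Since 0.101 < 6.251, we fail to reject the null hypothesis — the data are consistent with the 1:1:1:1 ratio.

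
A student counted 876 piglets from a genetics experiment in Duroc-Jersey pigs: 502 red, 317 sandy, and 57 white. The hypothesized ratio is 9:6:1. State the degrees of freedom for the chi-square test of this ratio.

A goodness-of-fit test with 3 phenotype classes has df = 3 − 1 = 2.

2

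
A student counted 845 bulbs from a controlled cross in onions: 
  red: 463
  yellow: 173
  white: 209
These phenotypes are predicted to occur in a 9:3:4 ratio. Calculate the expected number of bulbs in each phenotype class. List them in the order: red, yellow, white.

Expected counts for N = 845 under a 9:3:4 ratio (total parts = 16):
  red: 845 × 9/16 = 475.3125
  yellow: 845 × 3/16 = 158.4375
  white: 845 × 4/16 = 211.25

475.3125, 158.4375, 211.25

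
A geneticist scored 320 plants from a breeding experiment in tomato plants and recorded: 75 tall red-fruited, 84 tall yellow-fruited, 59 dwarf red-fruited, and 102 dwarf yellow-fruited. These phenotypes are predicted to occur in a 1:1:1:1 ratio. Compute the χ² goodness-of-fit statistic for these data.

12.075

Total ratio parts = 4. Expected numbers out of 320:
  tall red-fruited: 320 × 1/4 = 80
  tall yellow-fruited: 320 × 1/4 = 80
  dwarf red-fruited: 320 × 1/4 = 80
  dwarf yellow-fruited: 320 × 1/4 = 80
χ² = Σ (O − E)² / E
  tall red-fruited: (75 − 80)² / 80 = 0.3125
  tall yellow-fruited: (84 − 80)² / 80 = 0.2000
  dwarf red-fruited: (59 − 80)² / 80 = 5.5125
  dwarf yellow-fruited: (102 − 80)² / 80 = 6.0500
χ² = 0.3125 + 0.2000 + 5.5125 + 6.0500 = 12.075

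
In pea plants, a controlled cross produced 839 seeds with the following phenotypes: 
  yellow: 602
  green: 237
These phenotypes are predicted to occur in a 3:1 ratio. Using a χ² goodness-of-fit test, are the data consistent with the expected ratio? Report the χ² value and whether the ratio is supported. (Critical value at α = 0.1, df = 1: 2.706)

4.720; not consistent

Under the 3:1 hypothesis (Σ ratio = 4, N = 839):
  yellow: 839 × 3/4 = 629.25
  green: 839 × 1/4 = 209.75
χ² = Σ (O − E)² / E
  yellow: (602 − 629.25)² / 629.25 = 1.1801
  green: (237 − 209.75)² / 209.75 = 3.5402
χ² = 1.1801 + 3.5402 = 4.7203 ≈ 4.720
Degrees of freedom = 2 − 1 = 1; critical value at α = 0.1 is 2.706.
Since 4.720 > 2.706, we reject the null hypothesis — the data do not fit the 3:1 ratio.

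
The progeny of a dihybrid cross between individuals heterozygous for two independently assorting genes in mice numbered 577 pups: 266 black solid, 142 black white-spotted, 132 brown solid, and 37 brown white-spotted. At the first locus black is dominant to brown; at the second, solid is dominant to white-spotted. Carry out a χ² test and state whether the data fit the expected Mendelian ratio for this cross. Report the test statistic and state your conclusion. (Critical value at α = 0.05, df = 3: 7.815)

26.400; not consistent

A dihybrid F₂ with independent assortment and complete dominance at both loci gives a 9:3:3:1 phenotypic ratio.
The 9:3:3:1 ratio has 16 parts, so with N = 577 the expected counts are:
  black solid: 577 × 9/16 = 324.5625
  black white-spotted: 577 × 3/16 = 108.1875
  brown solid: 577 × 3/16 = 108.1875
  brown white-spotted: 577 × 1/16 = 36.0625
χ² = Σ (O − E)² / E
  black solid: (266 − 324.5625)² / 324.5625 = 10.5667
  black white-spotted: (142 − 108.1875)² / 108.1875 = 10.5676
  brown solid: (132 − 108.1875)² / 108.1875 = 5.2412
  brown white-spotted: (37 − 36.0625)² / 36.0625 = 0.0244
χ² = 10.5667 + 10.5676 + 5.2412 + 0.0244 = 26.3999 ≈ 26.400
Degrees of freedom = 4 − 1 = 3; critical value at α = 0.05 is 7.815.
Since 26.400 > 7.815, we reject the null hypothesis — the data do not fit the 9:3:3:1 ratio.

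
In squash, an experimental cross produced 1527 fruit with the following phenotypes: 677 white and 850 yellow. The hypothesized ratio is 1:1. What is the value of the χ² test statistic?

Under the 1:1 hypothesis (Σ ratio = 2, N = 1527):
  white: 1527 × 1/2 = 763.5
  yellow: 1527 × 1/2 = 763.5
χ² = Σ (O − E)² / E
  white: (677 − 763.5)² / 763.5 = 9.7999
  yellow: (850 − 763.5)² / 763.5 = 9.7999
χ² = 9.7999 + 9.7999 = 19.5998 ≈ 19.600

19.600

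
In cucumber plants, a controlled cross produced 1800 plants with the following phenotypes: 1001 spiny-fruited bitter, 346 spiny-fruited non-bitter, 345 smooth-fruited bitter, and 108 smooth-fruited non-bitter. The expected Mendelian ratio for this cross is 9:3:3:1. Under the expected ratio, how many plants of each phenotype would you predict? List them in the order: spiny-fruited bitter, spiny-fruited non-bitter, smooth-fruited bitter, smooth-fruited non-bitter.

The 9:3:3:1 ratio has 16 parts, so with N = 1800 the expected counts are:
  spiny-fruited bitter: 1800 × 9/16 = 1012.5
  spiny-fruited non-bitter: 1800 × 3/16 = 337.5
  smooth-fruited bitter: 1800 × 3/16 = 337.5
  smooth-fruited non-bitter: 1800 × 1/16 = 112.5

1012.5, 337.5, 337.5, 112.5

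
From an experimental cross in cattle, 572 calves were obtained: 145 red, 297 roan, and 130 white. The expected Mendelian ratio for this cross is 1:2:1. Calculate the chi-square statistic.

1.633

The 1:2:1 ratio has 4 parts, so with N = 572 the expected counts are:
  red: 572 × 1/4 = 143
  roan: 572 × 2/4 = 286
  white: 572 × 1/4 = 143
χ² = Σ (O − E)² / E
  red: (145 − 143)² / 143 = 0.0280
  roan: (297 − 286)² / 286 = 0.4231
  white: (130 − 143)² / 143 = 1.1818
χ² = 0.0280 + 0.4231 + 1.1818 = 1.6329 ≈ 1.633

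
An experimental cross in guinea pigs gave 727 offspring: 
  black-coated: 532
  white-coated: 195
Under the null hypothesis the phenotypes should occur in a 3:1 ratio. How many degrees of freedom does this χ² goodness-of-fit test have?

A goodness-of-fit test with 2 phenotype classes has df = 2 − 1 = 1.

1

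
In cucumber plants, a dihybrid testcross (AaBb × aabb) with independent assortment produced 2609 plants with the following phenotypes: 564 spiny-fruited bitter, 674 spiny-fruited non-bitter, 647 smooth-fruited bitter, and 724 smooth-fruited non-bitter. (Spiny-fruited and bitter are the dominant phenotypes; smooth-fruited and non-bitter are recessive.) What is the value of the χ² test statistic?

A dihybrid testcross with independent assortment gives a 1:1:1:1 ratio.
The 1:1:1:1 ratio has 4 parts, so with N = 2609 the expected counts are:
  spiny-fruited bitter: 2609 × 1/4 = 652.25
  spiny-fruited non-bitter: 2609 × 1/4 = 652.25
  smooth-fruited bitter: 2609 × 1/4 = 652.25
  smooth-fruited non-bitter: 2609 × 1/4 = 652.25
χ² = Σ (O − E)² / E
  spiny-fruited bitter: (564 − 652.25)² / 652.25 = 11.9403
  spiny-fruited non-bitter: (674 − 652.25)² / 652.25 = 0.7253
  smooth-fruited bitter: (647 − 652.25)² / 652.25 = 0.0423
  smooth-fruited non-bitter: (724 − 652.25)² / 652.25 = 7.8928
χ² = 11.9403 + 0.7253 + 0.0423 + 7.8928 = 20.6007 ≈ 20.601

20.601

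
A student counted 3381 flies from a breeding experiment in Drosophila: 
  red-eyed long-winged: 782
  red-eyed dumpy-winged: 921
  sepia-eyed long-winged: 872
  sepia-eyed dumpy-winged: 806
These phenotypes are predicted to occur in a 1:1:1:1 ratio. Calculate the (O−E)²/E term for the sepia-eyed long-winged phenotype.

The 1:1:1:1 ratio has 4 parts, so with N = 3381 the expected counts are:
  red-eyed long-winged: 3381 × 1/4 = 845.25
  red-eyed dumpy-winged: 3381 × 1/4 = 845.25
  sepia-eyed long-winged: 3381 × 1/4 = 845.25
  sepia-eyed dumpy-winged: 3381 × 1/4 = 845.25
Contribution of sepia-eyed long-winged: (872 − 845.25)² / 845.25 = 0.8466

0.847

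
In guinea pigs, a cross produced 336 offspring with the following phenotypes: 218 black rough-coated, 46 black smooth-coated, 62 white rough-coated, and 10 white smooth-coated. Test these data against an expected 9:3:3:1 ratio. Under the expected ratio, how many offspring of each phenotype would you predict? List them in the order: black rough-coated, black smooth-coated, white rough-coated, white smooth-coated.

189, 63, 63, 21

Total ratio parts = 16. Expected numbers out of 336:
  black rough-coated: 336 × 9/16 = 189
  black smooth-coated: 336 × 3/16 = 63
  white rough-coated: 336 × 3/16 = 63
  white smooth-coated: 336 × 1/16 = 21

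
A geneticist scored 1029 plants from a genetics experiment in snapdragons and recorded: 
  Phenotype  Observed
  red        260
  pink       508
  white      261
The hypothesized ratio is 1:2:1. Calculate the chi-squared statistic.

The 1:2:1 ratio has 4 parts, so with N = 1029 the expected counts are:
  red: 1029 × 1/4 = 257.25
  pink: 1029 × 2/4 = 514.5
  white: 1029 × 1/4 = 257.25
χ² = Σ (O − E)² / E
  red: (260 − 257.25)² / 257.25 = 0.0294
  pink: (508 − 514.5)² / 514.5 = 0.0821
  white: (261 − 257.25)² / 257.25 = 0.0547
χ² = 0.0294 + 0.0821 + 0.0547 = 0.1662 ≈ 0.166

0.166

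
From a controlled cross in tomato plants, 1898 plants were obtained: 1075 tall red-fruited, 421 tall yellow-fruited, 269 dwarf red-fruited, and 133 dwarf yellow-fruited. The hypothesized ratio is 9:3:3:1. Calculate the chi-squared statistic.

Total ratio parts = 16. Expected numbers out of 1898:
  tall red-fruited: 1898 × 9/16 = 1067.625
  tall yellow-fruited: 1898 × 3/16 = 355.875
  dwarf red-fruited: 1898 × 3/16 = 355.875
  dwarf yellow-fruited: 1898 × 1/16 = 118.625
χ² = Σ (O − E)² / E
  tall red-fruited: (1075 − 1067.625)² / 1067.625 = 0.0509
  tall yellow-fruited: (421 − 355.875)² / 355.875 = 11.9179
  dwarf red-fruited: (269 − 355.875)² / 355.875 = 21.2076
  dwarf yellow-fruited: (133 − 118.625)² / 118.625 = 1.7420
χ² = 0.0509 + 11.9179 + 21.2076 + 1.7420 = 34.9184 ≈ 34.918

34.918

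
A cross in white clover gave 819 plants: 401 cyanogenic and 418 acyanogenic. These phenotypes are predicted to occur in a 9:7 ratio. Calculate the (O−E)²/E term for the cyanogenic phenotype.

7.733

Expected counts for N = 819 under a 9:7 ratio (total parts = 16):
  cyanogenic: 819 × 9/16 = 460.6875
  acyanogenic: 819 × 7/16 = 358.3125
Contribution of cyanogenic: (401 − 460.6875)² / 460.6875 = 7.7332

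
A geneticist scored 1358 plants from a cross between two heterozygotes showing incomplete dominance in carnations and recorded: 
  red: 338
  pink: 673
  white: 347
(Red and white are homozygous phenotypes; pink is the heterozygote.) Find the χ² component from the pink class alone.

With incomplete dominance, a heterozygote × heterozygote cross gives a 1:2:1 phenotypic ratio.
Total ratio parts = 4. Expected numbers out of 1358:
  red: 1358 × 1/4 = 339.5
  pink: 1358 × 2/4 = 679
  white: 1358 × 1/4 = 339.5
Contribution of pink: (673 − 679)² / 679 = 0.0530

0.053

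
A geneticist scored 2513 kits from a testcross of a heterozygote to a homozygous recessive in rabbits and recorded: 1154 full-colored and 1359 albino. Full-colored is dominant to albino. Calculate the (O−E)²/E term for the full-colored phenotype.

8.362

A testcross of a heterozygote (Aa × aa) gives a 1:1 phenotypic ratio.
The 1:1 ratio has 2 parts, so with N = 2513 the expected counts are:
  full-colored: 2513 × 1/2 = 1256.5
  albino: 2513 × 1/2 = 1256.5
Contribution of full-colored: (1154 − 1256.5)² / 1256.5 = 8.3615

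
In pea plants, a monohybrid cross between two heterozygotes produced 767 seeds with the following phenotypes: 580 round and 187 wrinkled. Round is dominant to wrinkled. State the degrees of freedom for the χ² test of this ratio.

1

For a monohybrid cross between heterozygotes with complete dominance, the expected phenotypic ratio is 3:1.
A goodness-of-fit test with 2 phenotype classes has df = 2 − 1 = 1.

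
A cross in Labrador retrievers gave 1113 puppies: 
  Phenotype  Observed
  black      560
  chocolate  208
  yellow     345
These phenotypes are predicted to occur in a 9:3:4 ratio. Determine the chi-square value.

The 9:3:4 ratio has 16 parts, so with N = 1113 the expected counts are:
  black: 1113 × 9/16 = 626.0625
  chocolate: 1113 × 3/16 = 208.6875
  yellow: 1113 × 4/16 = 278.25
χ² = Σ (O − E)² / E
  black: (560 − 626.0625)² / 626.0625 = 6.9710
  chocolate: (208 − 208.6875)² / 208.6875 = 0.0023
  yellow: (345 − 278.25)² / 278.25 = 16.0128
χ² = 6.9710 + 0.0023 + 16.0128 = 22.9861 ≈ 22.986

22.986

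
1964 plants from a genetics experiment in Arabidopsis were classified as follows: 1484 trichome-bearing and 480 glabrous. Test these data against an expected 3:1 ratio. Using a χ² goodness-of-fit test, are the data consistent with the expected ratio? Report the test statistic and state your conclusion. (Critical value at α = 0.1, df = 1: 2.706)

0.329; consistent

Total ratio parts = 4. Expected numbers out of 1964:
  trichome-bearing: 1964 × 3/4 = 1473
  glabrous: 1964 × 1/4 = 491
χ² = Σ (O − E)² / E
  trichome-bearing: (1484 − 1473)² / 1473 = 0.0821
  glabrous: (480 − 491)² / 491 = 0.2464
χ² = 0.0821 + 0.2464 = 0.3285 ≈ 0.329
Degrees of freedom = 2 − 1 = 1; critical value at α = 0.1 is 2.706.
Since 0.329 < 2.706, we fail to reject the null hypothesis — the data are consistent with the 3:1 ratio.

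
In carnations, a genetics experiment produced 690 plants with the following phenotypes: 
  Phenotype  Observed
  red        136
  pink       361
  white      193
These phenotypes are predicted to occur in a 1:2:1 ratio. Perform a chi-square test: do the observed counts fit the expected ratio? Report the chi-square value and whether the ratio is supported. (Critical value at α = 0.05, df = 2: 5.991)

Total ratio parts = 4. Expected numbers out of 690:
  red: 690 × 1/4 = 172.5
  pink: 690 × 2/4 = 345
  white: 690 × 1/4 = 172.5
χ² = Σ (O − E)² / E
  red: (136 − 172.5)² / 172.5 = 7.7232
  pink: (361 − 345)² / 345 = 0.7420
  white: (193 − 172.5)² / 172.5 = 2.4362
χ² = 7.7232 + 0.7420 + 2.4362 = 10.9014 ≈ 10.901
Degrees of freedom = 3 − 1 = 2; critical value at α = 0.05 is 5.991.
Since 10.901 > 5.991, we reject the null hypothesis — the data do not fit the 1:2:1 ratio.

10.901; not consistent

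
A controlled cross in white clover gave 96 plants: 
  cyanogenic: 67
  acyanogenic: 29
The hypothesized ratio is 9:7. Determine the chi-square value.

7.153

Total ratio parts = 16. Expected numbers out of 96:
  cyanogenic: 96 × 9/16 = 54
  acyanogenic: 96 × 7/16 = 42
χ² = Σ (O − E)² / E
  cyanogenic: (67 − 54)² / 54 = 3.1296
  acyanogenic: (29 − 42)² / 42 = 4.0238
χ² = 3.1296 + 4.0238 = 7.1534 ≈ 7.153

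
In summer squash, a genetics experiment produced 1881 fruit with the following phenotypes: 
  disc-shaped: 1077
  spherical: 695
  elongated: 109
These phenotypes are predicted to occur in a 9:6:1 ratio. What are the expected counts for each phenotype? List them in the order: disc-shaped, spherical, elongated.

1058.0625, 705.375, 117.5625

The 9:6:1 ratio has 16 parts, so with N = 1881 the expected counts are:
  disc-shaped: 1881 × 9/16 = 1058.0625
  spherical: 1881 × 6/16 = 705.375
  elongated: 1881 × 1/16 = 117.5625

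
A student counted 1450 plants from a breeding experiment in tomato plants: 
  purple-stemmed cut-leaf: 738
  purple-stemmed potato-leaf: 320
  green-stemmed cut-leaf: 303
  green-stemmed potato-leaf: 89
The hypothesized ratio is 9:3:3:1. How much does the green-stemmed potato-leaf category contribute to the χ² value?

Expected counts for N = 1450 under a 9:3:3:1 ratio (total parts = 16):
  purple-stemmed cut-leaf: 1450 × 9/16 = 815.625
  purple-stemmed potato-leaf: 1450 × 3/16 = 271.875
  green-stemmed cut-leaf: 1450 × 3/16 = 271.875
  green-stemmed potato-leaf: 1450 × 1/16 = 90.625
Contribution of green-stemmed potato-leaf: (89 − 90.625)² / 90.625 = 0.0291

0.029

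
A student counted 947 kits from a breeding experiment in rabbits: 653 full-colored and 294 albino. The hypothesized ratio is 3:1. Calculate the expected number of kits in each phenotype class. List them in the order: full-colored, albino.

Total ratio parts = 4. Expected numbers out of 947:
  full-colored: 947 × 3/4 = 710.25
  albino: 947 × 1/4 = 236.75

710.25, 236.75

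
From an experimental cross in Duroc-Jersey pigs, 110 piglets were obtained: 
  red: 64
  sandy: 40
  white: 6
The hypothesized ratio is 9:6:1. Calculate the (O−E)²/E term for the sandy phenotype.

Under the 9:6:1 hypothesis (Σ ratio = 16, N = 110):
  red: 110 × 9/16 = 61.875
  sandy: 110 × 6/16 = 41.25
  white: 110 × 1/16 = 6.875
Contribution of sandy: (40 − 41.25)² / 41.25 = 0.0379

0.038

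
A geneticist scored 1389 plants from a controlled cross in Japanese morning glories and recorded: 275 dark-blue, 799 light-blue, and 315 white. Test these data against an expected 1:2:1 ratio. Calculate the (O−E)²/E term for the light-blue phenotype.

15.724

Expected counts for N = 1389 under a 1:2:1 ratio (total parts = 4):
  dark-blue: 1389 × 1/4 = 347.25
  light-blue: 1389 × 2/4 = 694.5
  white: 1389 × 1/4 = 347.25
Contribution of light-blue: (799 − 694.5)² / 694.5 = 15.7239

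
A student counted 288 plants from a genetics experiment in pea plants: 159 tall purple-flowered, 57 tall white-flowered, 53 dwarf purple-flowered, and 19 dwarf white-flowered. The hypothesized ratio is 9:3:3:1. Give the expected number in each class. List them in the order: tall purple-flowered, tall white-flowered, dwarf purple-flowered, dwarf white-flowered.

The 9:3:3:1 ratio has 16 parts, so with N = 288 the expected counts are:
  tall purple-flowered: 288 × 9/16 = 162
  tall white-flowered: 288 × 3/16 = 54
  dwarf purple-flowered: 288 × 3/16 = 54
  dwarf white-flowered: 288 × 1/16 = 18

162, 54, 54, 18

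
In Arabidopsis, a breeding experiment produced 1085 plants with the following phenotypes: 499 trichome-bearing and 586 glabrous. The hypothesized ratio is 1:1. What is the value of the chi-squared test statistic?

Total ratio parts = 2. Expected numbers out of 1085:
  trichome-bearing: 1085 × 1/2 = 542.5
  glabrous: 1085 × 1/2 = 542.5
χ² = Σ (O − E)² / E
  trichome-bearing: (499 − 542.5)² / 542.5 = 3.4880
  glabrous: (586 − 542.5)² / 542.5 = 3.4880
χ² = 3.4880 + 3.4880 = 6.976

6.976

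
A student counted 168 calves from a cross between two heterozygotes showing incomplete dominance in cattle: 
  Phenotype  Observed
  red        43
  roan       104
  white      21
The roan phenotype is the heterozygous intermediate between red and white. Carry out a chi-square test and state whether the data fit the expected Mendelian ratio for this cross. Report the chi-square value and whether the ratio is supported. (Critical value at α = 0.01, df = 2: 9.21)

With incomplete dominance, a heterozygote × heterozygote cross gives a 1:2:1 phenotypic ratio.
The 1:2:1 ratio has 4 parts, so with N = 168 the expected counts are:
  red: 168 × 1/4 = 42
  roan: 168 × 2/4 = 84
  white: 168 × 1/4 = 42
χ² = Σ (O − E)² / E
  red: (43 − 42)² / 42 = 0.0238
  roan: (104 − 84)² / 84 = 4.7619
  white: (21 − 42)² / 42 = 10.5000
χ² = 0.0238 + 4.7619 + 10.5000 = 15.2857 ≈ 15.286
Degrees of freedom = 3 − 1 = 2; critical value at α = 0.01 is 9.21.
Since 15.286 > 9.21, we reject the null hypothesis — the data do not fit the 1:2:1 ratio.

15.286; not consistent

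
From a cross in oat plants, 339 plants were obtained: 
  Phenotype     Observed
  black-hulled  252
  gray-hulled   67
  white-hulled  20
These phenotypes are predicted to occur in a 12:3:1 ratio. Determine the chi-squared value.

Expected counts for N = 339 under a 12:3:1 ratio (total parts = 16):
  black-hulled: 339 × 12/16 = 254.25
  gray-hulled: 339 × 3/16 = 63.5625
  white-hulled: 339 × 1/16 = 21.1875
χ² = Σ (O − E)² / E
  black-hulled: (252 − 254.25)² / 254.25 = 0.0199
  gray-hulled: (67 − 63.5625)² / 63.5625 = 0.1859
  white-hulled: (20 − 21.1875)² / 21.1875 = 0.0666
χ² = 0.0199 + 0.1859 + 0.0666 = 0.2724 ≈ 0.272

0.272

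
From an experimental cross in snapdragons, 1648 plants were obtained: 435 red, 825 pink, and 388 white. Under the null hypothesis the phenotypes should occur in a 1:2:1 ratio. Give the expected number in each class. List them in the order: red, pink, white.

Expected counts for N = 1648 under a 1:2:1 ratio (total parts = 4):
  red: 1648 × 1/4 = 412
  pink: 1648 × 2/4 = 824
  white: 1648 × 1/4 = 412

412, 824, 412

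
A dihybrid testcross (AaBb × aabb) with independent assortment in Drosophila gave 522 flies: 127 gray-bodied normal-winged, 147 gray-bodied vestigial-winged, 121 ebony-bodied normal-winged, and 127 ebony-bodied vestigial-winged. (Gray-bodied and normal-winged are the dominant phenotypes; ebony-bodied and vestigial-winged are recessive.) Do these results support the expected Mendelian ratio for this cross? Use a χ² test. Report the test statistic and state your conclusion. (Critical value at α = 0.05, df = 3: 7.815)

2.966; consistent

A dihybrid testcross with independent assortment gives a 1:1:1:1 ratio.
Expected counts for N = 522 under a 1:1:1:1 ratio (total parts = 4):
  gray-bodied normal-winged: 522 × 1/4 = 130.5
  gray-bodied vestigial-winged: 522 × 1/4 = 130.5
  ebony-bodied normal-winged: 522 × 1/4 = 130.5
  ebony-bodied vestigial-winged: 522 × 1/4 = 130.5
χ² = Σ (O − E)² / E
  gray-bodied normal-winged: (127 − 130.5)² / 130.5 = 0.0939
  gray-bodied vestigial-winged: (147 − 130.5)² / 130.5 = 2.0862
  ebony-bodied normal-winged: (121 − 130.5)² / 130.5 = 0.6916
  ebony-bodied vestigial-winged: (127 − 130.5)² / 130.5 = 0.0939
χ² = 0.0939 + 2.0862 + 0.6916 + 0.0939 = 2.9656 ≈ 2.966
Degrees of freedom = 4 − 1 = 3; critical value at α = 0.05 is 7.815.
Since 2.966 < 7.815, we fail to reject the null hypothesis — the data are consistent with the 1:1:1:1 ratio.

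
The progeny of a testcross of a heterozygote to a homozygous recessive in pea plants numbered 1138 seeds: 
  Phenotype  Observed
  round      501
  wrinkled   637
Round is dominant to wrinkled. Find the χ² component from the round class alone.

8.127

A testcross of a heterozygote (Aa × aa) gives a 1:1 phenotypic ratio.
Total ratio parts = 2. Expected numbers out of 1138:
  round: 1138 × 1/2 = 569
  wrinkled: 1138 × 1/2 = 569
Contribution of round: (501 − 569)² / 569 = 8.1265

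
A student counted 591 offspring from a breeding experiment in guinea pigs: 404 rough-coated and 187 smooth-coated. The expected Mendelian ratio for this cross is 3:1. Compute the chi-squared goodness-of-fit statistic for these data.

The 3:1 ratio has 4 parts, so with N = 591 the expected counts are:
  rough-coated: 591 × 3/4 = 443.25
  smooth-coated: 591 × 1/4 = 147.75
χ² = Σ (O − E)² / E
  rough-coated: (404 − 443.25)² / 443.25 = 3.4756
  smooth-coated: (187 − 147.75)² / 147.75 = 10.4268
χ² = 3.4756 + 10.4268 = 13.9024 ≈ 13.902

13.902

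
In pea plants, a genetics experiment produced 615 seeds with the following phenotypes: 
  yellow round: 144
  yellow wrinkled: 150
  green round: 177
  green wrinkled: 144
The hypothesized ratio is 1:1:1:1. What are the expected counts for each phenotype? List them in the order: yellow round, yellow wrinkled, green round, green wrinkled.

Under the 1:1:1:1 hypothesis (Σ ratio = 4, N = 615):
  yellow round: 615 × 1/4 = 153.75
  yellow wrinkled: 615 × 1/4 = 153.75
  green round: 615 × 1/4 = 153.75
  green wrinkled: 615 × 1/4 = 153.75

153.75, 153.75, 153.75, 153.75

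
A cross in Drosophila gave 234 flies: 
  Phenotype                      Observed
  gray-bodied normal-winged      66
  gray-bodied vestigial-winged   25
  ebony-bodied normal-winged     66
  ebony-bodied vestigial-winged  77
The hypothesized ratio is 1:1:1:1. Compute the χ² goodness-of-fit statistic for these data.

26.957

Total ratio parts = 4. Expected numbers out of 234:
  gray-bodied normal-winged: 234 × 1/4 = 58.5
  gray-bodied vestigial-winged: 234 × 1/4 = 58.5
  ebony-bodied normal-winged: 234 × 1/4 = 58.5
  ebony-bodied vestigial-winged: 234 × 1/4 = 58.5
χ² = Σ (O − E)² / E
  gray-bodied normal-winged: (66 − 58.5)² / 58.5 = 0.9615
  gray-bodied vestigial-winged: (25 − 58.5)² / 58.5 = 19.1838
  ebony-bodied normal-winged: (66 − 58.5)² / 58.5 = 0.9615
  ebony-bodied vestigial-winged: (77 − 58.5)² / 58.5 = 5.8504
χ² = 0.9615 + 19.1838 + 0.9615 + 5.8504 = 26.9572 ≈ 26.957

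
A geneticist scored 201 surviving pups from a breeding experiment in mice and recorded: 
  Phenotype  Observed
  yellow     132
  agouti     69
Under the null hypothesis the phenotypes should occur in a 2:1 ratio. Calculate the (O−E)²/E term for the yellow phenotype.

Expected counts for N = 201 under a 2:1 ratio (total parts = 3):
  yellow: 201 × 2/3 = 134
  agouti: 201 × 1/3 = 67
Contribution of yellow: (132 − 134)² / 134 = 0.0299

0.030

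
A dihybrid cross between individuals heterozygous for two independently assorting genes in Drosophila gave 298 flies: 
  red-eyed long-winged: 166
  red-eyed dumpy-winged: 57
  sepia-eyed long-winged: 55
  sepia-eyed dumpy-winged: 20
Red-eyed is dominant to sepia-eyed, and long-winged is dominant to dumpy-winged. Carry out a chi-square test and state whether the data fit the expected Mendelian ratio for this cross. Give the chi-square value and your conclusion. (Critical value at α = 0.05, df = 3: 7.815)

A dihybrid F₂ with independent assortment and complete dominance at both loci gives a 9:3:3:1 phenotypic ratio.
Total ratio parts = 16. Expected numbers out of 298:
  red-eyed long-winged: 298 × 9/16 = 167.625
  red-eyed dumpy-winged: 298 × 3/16 = 55.875
  sepia-eyed long-winged: 298 × 3/16 = 55.875
  sepia-eyed dumpy-winged: 298 × 1/16 = 18.625
χ² = Σ (O − E)² / E
  red-eyed long-winged: (166 − 167.625)² / 167.625 = 0.0158
  red-eyed dumpy-winged: (57 − 55.875)² / 55.875 = 0.0227
  sepia-eyed long-winged: (55 − 55.875)² / 55.875 = 0.0137
  sepia-eyed dumpy-winged: (20 − 18.625)² / 18.625 = 0.1015
χ² = 0.0158 + 0.0227 + 0.0137 + 0.1015 = 0.1537 ≈ 0.154
Degrees of freedom = 4 − 1 = 3; critical value at α = 0.05 is 7.815.
Since 0.154 < 7.815, we fail to reject the null hypothesis — the data are consistent with the 9:3:3:1 ratio.

0.154; consistent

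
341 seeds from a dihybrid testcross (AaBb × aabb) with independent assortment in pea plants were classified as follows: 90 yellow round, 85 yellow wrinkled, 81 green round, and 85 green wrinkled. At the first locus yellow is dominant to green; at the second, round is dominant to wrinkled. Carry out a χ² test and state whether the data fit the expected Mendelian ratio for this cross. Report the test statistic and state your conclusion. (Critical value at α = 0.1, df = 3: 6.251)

A dihybrid testcross with independent assortment gives a 1:1:1:1 ratio.
Total ratio parts = 4. Expected numbers out of 341:
  yellow round: 341 × 1/4 = 85.25
  yellow wrinkled: 341 × 1/4 = 85.25
  green round: 341 × 1/4 = 85.25
  green wrinkled: 341 × 1/4 = 85.25
χ² = Σ (O − E)² / E
  yellow round: (90 − 85.25)² / 85.25 = 0.2647
  yellow wrinkled: (85 − 85.25)² / 85.25 = 0.0007
  green round: (81 − 85.25)² / 85.25 = 0.2119
  green wrinkled: (85 − 85.25)² / 85.25 = 0.0007
χ² = 0.2647 + 0.0007 + 0.2119 + 0.0007 = 0.478
Degrees of freedom = 4 − 1 = 3; critical value at α = 0.1 is 6.251.
Since 0.478 < 6.251, we fail to reject the null hypothesis — the data are consistent with the 1:1:1:1 ratio.

0.478; consistent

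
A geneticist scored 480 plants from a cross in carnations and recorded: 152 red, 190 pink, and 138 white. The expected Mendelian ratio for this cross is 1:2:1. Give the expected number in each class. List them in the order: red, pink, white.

120, 240, 120

Under the 1:2:1 hypothesis (Σ ratio = 4, N = 480):
  red: 480 × 1/4 = 120
  pink: 480 × 2/4 = 240
  white: 480 × 1/4 = 120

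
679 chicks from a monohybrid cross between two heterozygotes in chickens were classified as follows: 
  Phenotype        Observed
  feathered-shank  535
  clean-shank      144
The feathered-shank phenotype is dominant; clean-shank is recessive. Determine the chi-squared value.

5.208

For a monohybrid cross between heterozygotes with complete dominance, the expected phenotypic ratio is 3:1.
Under the 3:1 hypothesis (Σ ratio = 4, N = 679):
  feathered-shank: 679 × 3/4 = 509.25
  clean-shank: 679 × 1/4 = 169.75
χ² = Σ (O − E)² / E
  feathered-shank: (535 − 509.25)² / 509.25 = 1.3020
  clean-shank: (144 − 169.75)² / 169.75 = 3.9061
χ² = 1.3020 + 3.9061 = 5.2081 ≈ 5.208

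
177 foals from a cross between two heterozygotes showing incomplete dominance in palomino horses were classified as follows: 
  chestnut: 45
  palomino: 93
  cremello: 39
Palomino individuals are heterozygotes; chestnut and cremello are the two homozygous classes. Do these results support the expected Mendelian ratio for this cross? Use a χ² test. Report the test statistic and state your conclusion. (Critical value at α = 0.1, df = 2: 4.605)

With incomplete dominance, a heterozygote × heterozygote cross gives a 1:2:1 phenotypic ratio.
The 1:2:1 ratio has 4 parts, so with N = 177 the expected counts are:
  chestnut: 177 × 1/4 = 44.25
  palomino: 177 × 2/4 = 88.5
  cremello: 177 × 1/4 = 44.25
χ² = Σ (O − E)² / E
  chestnut: (45 − 44.25)² / 44.25 = 0.0127
  palomino: (93 − 88.5)² / 88.5 = 0.2288
  cremello: (39 − 44.25)² / 44.25 = 0.6229
χ² = 0.0127 + 0.2288 + 0.6229 = 0.8644 ≈ 0.864
Degrees of freedom = 3 − 1 = 2; critical value at α = 0.1 is 4.605.
Since 0.864 < 4.605, we fail to reject the null hypothesis — the data are consistent with the 1:2:1 ratio.

0.864; consistent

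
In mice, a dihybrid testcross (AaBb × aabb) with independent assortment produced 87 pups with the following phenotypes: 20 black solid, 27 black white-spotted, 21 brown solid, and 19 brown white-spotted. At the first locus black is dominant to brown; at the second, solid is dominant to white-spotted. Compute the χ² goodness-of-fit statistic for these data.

A dihybrid testcross with independent assortment gives a 1:1:1:1 ratio.
Total ratio parts = 4. Expected numbers out of 87:
  black solid: 87 × 1/4 = 21.75
  black white-spotted: 87 × 1/4 = 21.75
  brown solid: 87 × 1/4 = 21.75
  brown white-spotted: 87 × 1/4 = 21.75
χ² = Σ (O − E)² / E
  black solid: (20 − 21.75)² / 21.75 = 0.1408
  black white-spotted: (27 − 21.75)² / 21.75 = 1.2672
  brown solid: (21 − 21.75)² / 21.75 = 0.0259
  brown white-spotted: (19 − 21.75)² / 21.75 = 0.3477
χ² = 0.1408 + 1.2672 + 0.0259 + 0.3477 = 1.7816 ≈ 1.782

1.782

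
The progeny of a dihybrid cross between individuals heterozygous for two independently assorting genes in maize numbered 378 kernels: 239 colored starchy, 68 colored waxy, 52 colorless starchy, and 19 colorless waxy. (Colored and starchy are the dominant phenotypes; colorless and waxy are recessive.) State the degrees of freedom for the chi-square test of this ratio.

3

A dihybrid F₂ with independent assortment and complete dominance at both loci gives a 9:3:3:1 phenotypic ratio.
A goodness-of-fit test with 4 phenotype classes has df = 4 − 1 = 3.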